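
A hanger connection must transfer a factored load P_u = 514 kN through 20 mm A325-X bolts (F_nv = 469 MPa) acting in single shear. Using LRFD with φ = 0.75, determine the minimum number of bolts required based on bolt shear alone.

5 bolts

A_b = π·20²/4 = 314.2 mm².
Per-bolt design strength φR_n = 0.75 × 469 × 314.2 × 1 / 1000 = 110.5 kN.
n ≥ 514 / 110.5 = 4.651 → use 5 bolts.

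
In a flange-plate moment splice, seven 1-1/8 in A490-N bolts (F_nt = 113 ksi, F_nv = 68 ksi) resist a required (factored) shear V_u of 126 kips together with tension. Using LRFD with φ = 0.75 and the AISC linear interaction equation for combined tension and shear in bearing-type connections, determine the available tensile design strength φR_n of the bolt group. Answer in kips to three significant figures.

A_b = π·1.125²/4 = 0.994 in²; f_rv = 126 / (7 × 0.994) = 18.11 ksi.
F'_nt = 1.3 F_nt − (F_nt / φF_nv) f_rv = 1.3·113 − (113/(0.75·68))·18.11 = 106.8 ksi, capped at F_nt → F'_nt = 106.8 ksi.
R_n = F'_nt · A_b · n = 106.8 × 0.994 × 7 = 743 kips.
Design strength φR_n = 0.75 × 743 = 557 kips.

557 kips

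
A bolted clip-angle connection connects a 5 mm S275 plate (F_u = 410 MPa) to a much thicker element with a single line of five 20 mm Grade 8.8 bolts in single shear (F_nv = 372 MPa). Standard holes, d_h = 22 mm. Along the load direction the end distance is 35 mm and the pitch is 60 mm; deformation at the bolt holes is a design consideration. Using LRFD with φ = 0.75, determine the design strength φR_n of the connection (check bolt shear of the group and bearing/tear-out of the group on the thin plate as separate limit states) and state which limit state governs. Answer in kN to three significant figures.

Bolt shear: A_b = π·20²/4 = 314.2 mm²; R_n = 372 × 314.2 × 5 × 1 / 1000 = 584.3 kN → 0.75 × 584.3 = 438 kN.
Bearing (1.2 l_c t F_u ≤ 2.4 d t F_u): upper limit = 2.4·20·5·410 / 1000 = 98.4 kN.
  Edge l_c = 35 − 22/2 = 24 → r_n = 59.04 kN; interior l_c = 60 − 22 = 38 → r_n = 93.48 kN.
  R_n,bearing = 1·59.04 + 4·93.48 = 433 kN → 0.75 × 433 = 325 kN.
Bearing governs: 325 kN.

325 kN (bearing governs)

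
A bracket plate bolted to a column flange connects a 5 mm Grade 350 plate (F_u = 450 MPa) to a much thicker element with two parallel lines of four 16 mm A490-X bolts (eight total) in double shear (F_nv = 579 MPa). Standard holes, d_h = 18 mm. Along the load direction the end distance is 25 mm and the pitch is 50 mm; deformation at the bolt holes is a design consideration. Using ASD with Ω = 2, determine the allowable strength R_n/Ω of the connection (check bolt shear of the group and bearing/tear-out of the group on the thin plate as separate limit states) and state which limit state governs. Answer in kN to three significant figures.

302 kN (bearing governs)

Bolt shear: A_b = π·16²/4 = 201.1 mm²; R_n = 579 × 201.1 × 8 × 2 / 1000 = 1863 kN → 1863 / 2 = 931 kN.
Bearing (1.2 l_c t F_u ≤ 2.4 d t F_u): upper limit = 2.4·16·5·450 / 1000 = 86.4 kN.
  Edge l_c = 25 − 18/2 = 16 → r_n = 43.2 kN; interior l_c = 50 − 18 = 32 → r_n = 86.4 kN.
  R_n,bearing = 2·43.2 + 6·86.4 = 604.8 kN → 604.8 / 2 = 302 kN.
Bearing governs: 302 kN.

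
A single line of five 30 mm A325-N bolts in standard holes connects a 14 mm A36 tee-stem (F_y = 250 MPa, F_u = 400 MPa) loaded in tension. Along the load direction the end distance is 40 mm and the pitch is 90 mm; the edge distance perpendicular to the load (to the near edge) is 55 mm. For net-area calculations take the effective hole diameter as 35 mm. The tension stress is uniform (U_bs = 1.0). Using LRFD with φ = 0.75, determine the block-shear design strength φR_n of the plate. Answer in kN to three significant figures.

769 kN

Shear plane L_v = 40 + 4·90 = 400 mm; A_gv = 400 × 14 = 5600 mm².
A_nv = (400 − 4.5·35) × 14 = 3395 mm².
A_nt = (55 − 0.5·35) × 14 = 525 mm².
0.6 F_u A_nv = 814.8 kN; 0.6 F_y A_gv = 840 kN → shear rupture governs the shear term.
R_n = 814.8 + 1.0 × 400 × 525 / 1000 = 1025 kN.
Design strength φR_n = 0.75 × 1025 = 769 kN.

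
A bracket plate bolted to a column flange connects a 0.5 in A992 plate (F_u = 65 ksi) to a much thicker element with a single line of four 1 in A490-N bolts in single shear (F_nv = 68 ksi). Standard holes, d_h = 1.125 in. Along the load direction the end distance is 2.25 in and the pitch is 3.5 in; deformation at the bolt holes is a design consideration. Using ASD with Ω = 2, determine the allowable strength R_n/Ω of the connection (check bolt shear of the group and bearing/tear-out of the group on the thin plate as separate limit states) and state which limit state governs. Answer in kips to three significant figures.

Bolt shear: A_b = π·1²/4 = 0.7854 in²; R_n = 68 × 0.7854 × 4 × 1 = 213.6 kips → 213.6 / 2 = 107 kips.
Bearing (1.2 l_c t F_u ≤ 2.4 d t F_u): upper limit = 2.4·1·0.5·65 = 78 kips.
  Edge l_c = 2.25 − 1.125/2 = 1.688 → r_n = 65.81 kips; interior l_c = 3.5 − 1.125 = 2.375 → r_n = 78 kips.
  R_n,bearing = 1·65.81 + 3·78 = 299.8 kips → 299.8 / 2 = 150 kips.
Bolt shear governs: 107 kips.

107 kips (bolt shear governs)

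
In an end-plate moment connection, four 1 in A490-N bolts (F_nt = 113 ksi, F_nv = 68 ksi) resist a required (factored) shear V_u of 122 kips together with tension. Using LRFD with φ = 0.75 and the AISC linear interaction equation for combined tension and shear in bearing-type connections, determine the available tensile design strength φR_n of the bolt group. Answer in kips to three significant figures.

A_b = π·1²/4 = 0.7854 in²; f_rv = 122 / (4 × 0.7854) = 38.83 ksi.
F'_nt = 1.3 F_nt − (F_nt / φF_nv) f_rv = 1.3·113 − (113/(0.75·68))·38.83 = 60.86 ksi, capped at F_nt → F'_nt = 60.86 ksi.
R_n = F'_nt · A_b · n = 60.86 × 0.7854 × 4 = 191.2 kips.
Design strength φR_n = 0.75 × 191.2 = 143 kips.

143 kips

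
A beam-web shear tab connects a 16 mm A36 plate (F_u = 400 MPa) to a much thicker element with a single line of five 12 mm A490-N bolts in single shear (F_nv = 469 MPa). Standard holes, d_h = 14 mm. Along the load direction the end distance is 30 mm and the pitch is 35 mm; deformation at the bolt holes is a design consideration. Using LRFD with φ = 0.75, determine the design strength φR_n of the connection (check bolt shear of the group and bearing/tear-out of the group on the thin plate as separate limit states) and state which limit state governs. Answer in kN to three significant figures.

Bolt shear: A_b = π·12²/4 = 113.1 mm²; R_n = 469 × 113.1 × 5 × 1 / 1000 = 265.2 kN → 0.75 × 265.2 = 199 kN.
Bearing (1.2 l_c t F_u ≤ 2.4 d t F_u): upper limit = 2.4·12·16·400 / 1000 = 184.3 kN.
  Edge l_c = 30 − 14/2 = 23 → r_n = 176.6 kN; interior l_c = 35 − 14 = 21 → r_n = 161.3 kN.
  R_n,bearing = 1·176.6 + 4·161.3 = 821.8 kN → 0.75 × 821.8 = 616 kN.
Bolt shear governs: 199 kN.

199 kN (bolt shear governs)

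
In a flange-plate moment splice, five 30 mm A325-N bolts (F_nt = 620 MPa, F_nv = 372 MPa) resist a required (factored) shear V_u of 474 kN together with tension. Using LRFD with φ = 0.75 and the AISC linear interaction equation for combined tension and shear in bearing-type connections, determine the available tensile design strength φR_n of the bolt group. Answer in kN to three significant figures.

A_b = π·30²/4 = 706.9 mm²; f_rv = 474 × 1000 / (5 × 706.9) = 134.1 MPa.
F'_nt = 1.3 F_nt − (F_nt / φF_nv) f_rv = 1.3·620 − (620/(0.75·372))·134.1 = 508 MPa, capped at F_nt → F'_nt = 508 MPa.
R_n = F'_nt · A_b · n = 508 × 706.9 × 5 / 1000 = 1795 kN.
Design strength φR_n = 0.75 × 1795 = 1350 kN.

1350 kN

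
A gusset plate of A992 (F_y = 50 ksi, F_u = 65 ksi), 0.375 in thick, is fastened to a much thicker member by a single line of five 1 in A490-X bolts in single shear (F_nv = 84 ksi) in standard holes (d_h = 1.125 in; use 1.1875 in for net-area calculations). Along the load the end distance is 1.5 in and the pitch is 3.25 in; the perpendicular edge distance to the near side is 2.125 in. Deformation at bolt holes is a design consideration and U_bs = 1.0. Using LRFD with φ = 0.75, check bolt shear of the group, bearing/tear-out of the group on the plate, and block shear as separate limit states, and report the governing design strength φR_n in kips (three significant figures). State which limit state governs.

Bolt shear: A_b = π·1²/4 = 0.7854 in²; R_n = 84 × 0.7854 × 5 × 1 = 329.9 kips → 0.75 × 329.9 = 247 kips.
Bearing: edge l_c = 0.9375, r_n = 27.42 kips; interior l_c = 2.125, r_n = 58.5 kips; R_n = 27.42 + 4·58.5 = 261.4 kips → 196 kips.
Block shear: A_gv = 5.438, A_nv = 3.434, A_nt = 0.5742 in²; R_n = min(0.6F_uA_nv, 0.6F_yA_gv) + U_bs·F_u·A_nt = 171.2 kips → 128 kips.
Block shear governs: 128 kips.

128 kips (block shear governs)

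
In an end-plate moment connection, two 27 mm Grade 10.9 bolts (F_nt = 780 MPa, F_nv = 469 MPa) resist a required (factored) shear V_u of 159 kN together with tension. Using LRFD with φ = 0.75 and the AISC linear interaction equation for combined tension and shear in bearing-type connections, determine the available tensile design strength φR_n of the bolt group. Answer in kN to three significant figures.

A_b = π·27²/4 = 572.6 mm²; f_rv = 159 × 1000 / (2 × 572.6) = 138.9 MPa.
F'_nt = 1.3 F_nt − (F_nt / φF_nv) f_rv = 1.3·780 − (780/(0.75·469))·138.9 = 706.1 MPa, capped at F_nt → F'_nt = 706.1 MPa.
R_n = F'_nt · A_b · n = 706.1 × 572.6 × 2 / 1000 = 808.6 kN.
Design strength φR_n = 0.75 × 808.6 = 606 kN.

606 kN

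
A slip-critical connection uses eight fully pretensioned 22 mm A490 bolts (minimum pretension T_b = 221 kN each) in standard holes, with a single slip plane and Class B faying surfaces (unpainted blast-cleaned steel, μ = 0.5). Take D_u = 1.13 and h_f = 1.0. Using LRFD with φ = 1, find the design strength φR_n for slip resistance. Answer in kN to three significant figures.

999 kN

R_n = μ · D_u · h_f · T_b · n_s · n_b = 0.5 × 1.13 × 1.0 × 221 × 1 × 8 = 998.9 kN.
Design strength φR_n = 1 × 998.9 = 999 kN.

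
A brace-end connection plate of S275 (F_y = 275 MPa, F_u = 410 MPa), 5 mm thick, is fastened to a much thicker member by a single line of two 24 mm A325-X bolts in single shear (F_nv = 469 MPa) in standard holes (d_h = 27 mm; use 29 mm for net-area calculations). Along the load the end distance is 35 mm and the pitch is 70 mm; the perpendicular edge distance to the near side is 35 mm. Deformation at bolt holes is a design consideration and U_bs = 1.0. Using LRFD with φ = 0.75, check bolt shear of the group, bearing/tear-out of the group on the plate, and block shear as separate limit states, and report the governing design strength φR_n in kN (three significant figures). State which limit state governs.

88.3 kN (block shear governs)

Bolt shear: A_b = π·24²/4 = 452.4 mm²; R_n = 469 × 452.4 × 2 × 1 / 1000 = 424.3 kN → 0.75 × 424.3 = 318 kN.
Bearing: edge l_c = 21.5, r_n = 52.89 kN; interior l_c = 43, r_n = 105.8 kN; R_n = 52.89 + 1·105.8 = 158.7 kN → 119 kN.
Block shear: A_gv = 525, A_nv = 307.5, A_nt = 102.5 mm²; R_n = min(0.6F_uA_nv, 0.6F_yA_gv) + U_bs·F_u·A_nt = 117.7 kN → 88.3 kN.
Block shear governs: 88.3 kN.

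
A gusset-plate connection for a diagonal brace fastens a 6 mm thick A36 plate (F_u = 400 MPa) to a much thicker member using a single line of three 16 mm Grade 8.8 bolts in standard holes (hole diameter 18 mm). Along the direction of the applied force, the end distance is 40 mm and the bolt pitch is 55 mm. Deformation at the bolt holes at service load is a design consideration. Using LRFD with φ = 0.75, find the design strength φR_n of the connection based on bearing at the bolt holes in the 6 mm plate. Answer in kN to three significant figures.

205 kN

Per bolt r_n = 1.2 l_c t F_u ≤ 2.4 d t F_u; upper limit = 2.4 × 16 × 6 × 400 / 1000 = 92.16 kN.
Edge bolt: l_c = 40 − 18/2 = 31 mm → 1.2 × 31 × 6 × 400 / 1000 = 89.28 → r_n = 89.28 kN.
Interior bolts: l_c = 55 − 18 = 37 mm → 1.2 × 37 × 6 × 400 / 1000 = 106.6 → r_n = 92.16 kN.
R_n = 1 × 89.28 + 2 × 92.16 = 273.6 kN.
Design strength φR_n = 0.75 × 273.6 = 205 kN.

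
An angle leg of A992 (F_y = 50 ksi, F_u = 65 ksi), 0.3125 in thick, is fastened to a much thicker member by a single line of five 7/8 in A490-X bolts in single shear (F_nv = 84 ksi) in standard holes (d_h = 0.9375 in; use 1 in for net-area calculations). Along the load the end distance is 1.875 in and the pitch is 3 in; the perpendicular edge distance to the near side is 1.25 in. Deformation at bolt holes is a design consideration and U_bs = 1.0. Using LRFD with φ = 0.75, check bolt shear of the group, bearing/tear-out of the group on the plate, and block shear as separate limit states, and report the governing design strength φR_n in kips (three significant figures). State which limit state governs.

Bolt shear: A_b = π·0.875²/4 = 0.6013 in²; R_n = 84 × 0.6013 × 5 × 1 = 252.6 kips → 0.75 × 252.6 = 189 kips.
Bearing: edge l_c = 1.406, r_n = 34.28 kips; interior l_c = 2.062, r_n = 42.66 kips; R_n = 34.28 + 4·42.66 = 204.9 kips → 154 kips.
Block shear: A_gv = 4.336, A_nv = 2.93, A_nt = 0.2344 in²; R_n = min(0.6F_uA_nv, 0.6F_yA_gv) + U_bs·F_u·A_nt = 129.5 kips → 97.1 kips.
Block shear governs: 97.1 kips.

97.1 kips (block shear governs)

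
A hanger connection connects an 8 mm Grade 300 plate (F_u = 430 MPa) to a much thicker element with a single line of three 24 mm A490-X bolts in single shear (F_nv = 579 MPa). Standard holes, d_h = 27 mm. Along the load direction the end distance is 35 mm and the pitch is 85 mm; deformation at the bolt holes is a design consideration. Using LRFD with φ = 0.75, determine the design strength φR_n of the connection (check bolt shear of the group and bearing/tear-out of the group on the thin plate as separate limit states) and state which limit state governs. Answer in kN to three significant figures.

364 kN (bearing governs)

Bolt shear: A_b = π·24²/4 = 452.4 mm²; R_n = 579 × 452.4 × 3 × 1 / 1000 = 785.8 kN → 0.75 × 785.8 = 589 kN.
Bearing (1.2 l_c t F_u ≤ 2.4 d t F_u): upper limit = 2.4·24·8·430 / 1000 = 198.1 kN.
  Edge l_c = 35 − 27/2 = 21.5 → r_n = 88.75 kN; interior l_c = 85 − 27 = 58 → r_n = 198.1 kN.
  R_n,bearing = 1·88.75 + 2·198.1 = 485 kN → 0.75 × 485 = 364 kN.
Bearing governs: 364 kN.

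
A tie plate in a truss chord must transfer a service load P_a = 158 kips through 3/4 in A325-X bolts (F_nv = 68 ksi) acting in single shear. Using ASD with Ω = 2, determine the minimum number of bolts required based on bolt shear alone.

A_b = π·0.75²/4 = 0.4418 in².
Per-bolt allowable strength R_n/Ω = 68 × 0.4418 × 1 / 2 = 15.02 kips.
n ≥ 158 / 15.02 = 10.52 → use 11 bolts.

11 bolts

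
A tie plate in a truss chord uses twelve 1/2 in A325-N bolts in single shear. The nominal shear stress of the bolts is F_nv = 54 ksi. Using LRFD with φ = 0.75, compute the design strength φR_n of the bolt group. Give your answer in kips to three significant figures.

95.4 kips

A_b = π × 0.5² / 4 = 0.1963 in².
R_n = F_nv · A_b · n · n_s = 54 × 0.1963 × 12 × 1 = 127.2 kips.
Design strength φR_n = 0.75 × 127.2 = 95.4 kips.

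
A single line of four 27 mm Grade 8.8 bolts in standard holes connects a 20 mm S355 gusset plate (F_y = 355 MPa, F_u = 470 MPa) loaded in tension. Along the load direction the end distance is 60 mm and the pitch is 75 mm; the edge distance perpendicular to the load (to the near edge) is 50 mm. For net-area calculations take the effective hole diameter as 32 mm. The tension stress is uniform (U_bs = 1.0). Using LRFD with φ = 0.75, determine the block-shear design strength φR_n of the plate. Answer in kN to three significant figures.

971 kN

Shear plane L_v = 60 + 3·75 = 285 mm; A_gv = 285 × 20 = 5700 mm².
A_nv = (285 − 3.5·32) × 20 = 3460 mm².
A_nt = (50 − 0.5·32) × 20 = 680 mm².
0.6 F_u A_nv = 975.7 kN; 0.6 F_y A_gv = 1214 kN → shear rupture governs the shear term.
R_n = 975.7 + 1.0 × 470 × 680 / 1000 = 1295 kN.
Design strength φR_n = 0.75 × 1295 = 971 kN.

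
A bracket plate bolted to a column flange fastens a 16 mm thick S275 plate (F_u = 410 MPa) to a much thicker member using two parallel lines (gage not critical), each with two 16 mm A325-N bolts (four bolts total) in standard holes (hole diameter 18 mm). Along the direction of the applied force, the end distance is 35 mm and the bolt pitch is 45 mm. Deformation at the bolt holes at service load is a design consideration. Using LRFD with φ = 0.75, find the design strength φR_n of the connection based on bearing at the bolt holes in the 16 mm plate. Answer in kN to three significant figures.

Per bolt r_n = 1.2 l_c t F_u ≤ 2.4 d t F_u; upper limit = 2.4 × 16 × 16 × 410 / 1000 = 251.9 kN.
Edge bolt: l_c = 35 − 18/2 = 26 mm → 1.2 × 26 × 16 × 410 / 1000 = 204.7 → r_n = 204.7 kN.
Interior bolts: l_c = 45 − 18 = 27 mm → 1.2 × 27 × 16 × 410 / 1000 = 212.5 → r_n = 212.5 kN.
R_n = 2 × 204.7 + 2 × 212.5 = 834.4 kN.
Design strength φR_n = 0.75 × 834.4 = 626 kN.

626 kN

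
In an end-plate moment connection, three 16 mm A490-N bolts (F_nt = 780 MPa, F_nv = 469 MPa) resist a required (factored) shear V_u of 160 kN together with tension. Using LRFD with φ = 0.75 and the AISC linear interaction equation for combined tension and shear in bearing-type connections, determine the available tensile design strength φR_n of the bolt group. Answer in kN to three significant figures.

193 kN

A_b = π·16²/4 = 201.1 mm²; f_rv = 160 × 1000 / (3 × 201.1) = 265.3 MPa.
F'_nt = 1.3 F_nt − (F_nt / φF_nv) f_rv = 1.3·780 − (780/(0.75·469))·265.3 = 425.8 MPa, capped at F_nt → F'_nt = 425.8 MPa.
R_n = F'_nt · A_b · n = 425.8 × 201.1 × 3 / 1000 = 256.8 kN.
Design strength φR_n = 0.75 × 256.8 = 193 kN.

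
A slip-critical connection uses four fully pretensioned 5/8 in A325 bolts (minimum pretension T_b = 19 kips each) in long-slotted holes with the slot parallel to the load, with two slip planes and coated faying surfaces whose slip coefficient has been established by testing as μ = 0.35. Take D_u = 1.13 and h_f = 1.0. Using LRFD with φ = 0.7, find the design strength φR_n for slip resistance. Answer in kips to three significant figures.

42.1 kips

R_n = μ · D_u · h_f · T_b · n_s · n_b = 0.35 × 1.13 × 1.0 × 19 × 2 × 4 = 60.12 kips.
Design strength φR_n = 0.7 × 60.12 = 42.1 kips.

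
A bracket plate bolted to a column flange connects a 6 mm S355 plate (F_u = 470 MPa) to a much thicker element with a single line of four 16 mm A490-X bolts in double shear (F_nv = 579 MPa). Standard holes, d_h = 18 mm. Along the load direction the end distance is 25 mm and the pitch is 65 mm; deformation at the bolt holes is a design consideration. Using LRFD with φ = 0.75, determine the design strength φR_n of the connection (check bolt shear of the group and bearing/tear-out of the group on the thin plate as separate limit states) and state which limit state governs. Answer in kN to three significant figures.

Bolt shear: A_b = π·16²/4 = 201.1 mm²; R_n = 579 × 201.1 × 4 × 2 / 1000 = 931.3 kN → 0.75 × 931.3 = 698 kN.
Bearing (1.2 l_c t F_u ≤ 2.4 d t F_u): upper limit = 2.4·16·6·470 / 1000 = 108.3 kN.
  Edge l_c = 25 − 18/2 = 16 → r_n = 54.14 kN; interior l_c = 65 − 18 = 47 → r_n = 108.3 kN.
  R_n,bearing = 1·54.14 + 3·108.3 = 379 kN → 0.75 × 379 = 284 kN.
Bearing governs: 284 kN.

284 kN (bearing governs)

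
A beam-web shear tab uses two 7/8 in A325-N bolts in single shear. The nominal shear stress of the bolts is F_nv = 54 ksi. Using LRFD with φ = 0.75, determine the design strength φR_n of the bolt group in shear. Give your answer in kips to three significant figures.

48.7 kips

A_b = π × 0.875² / 4 = 0.6013 in².
R_n = F_nv · A_b · n · n_s = 54 × 0.6013 × 2 × 1 = 64.94 kips.
Design strength φR_n = 0.75 × 64.94 = 48.7 kips.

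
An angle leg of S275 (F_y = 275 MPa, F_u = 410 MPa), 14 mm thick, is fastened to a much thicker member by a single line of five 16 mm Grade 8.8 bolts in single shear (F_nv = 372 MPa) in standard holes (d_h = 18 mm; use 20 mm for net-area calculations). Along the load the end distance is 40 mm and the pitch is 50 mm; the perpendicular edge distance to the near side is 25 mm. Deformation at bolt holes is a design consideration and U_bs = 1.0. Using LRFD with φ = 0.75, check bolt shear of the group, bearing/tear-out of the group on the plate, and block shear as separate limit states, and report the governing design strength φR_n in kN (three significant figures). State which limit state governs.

Bolt shear: A_b = π·16²/4 = 201.1 mm²; R_n = 372 × 201.1 × 5 × 1 / 1000 = 374 kN → 0.75 × 374 = 280 kN.
Bearing: edge l_c = 31, r_n = 213.5 kN; interior l_c = 32, r_n = 220.4 kN; R_n = 213.5 + 4·220.4 = 1095 kN → 821 kN.
Block shear: A_gv = 3360, A_nv = 2100, A_nt = 210 mm²; R_n = min(0.6F_uA_nv, 0.6F_yA_gv) + U_bs·F_u·A_nt = 602.7 kN → 452 kN.
Bolt shear governs: 280 kN.

280 kN (bolt shear governs)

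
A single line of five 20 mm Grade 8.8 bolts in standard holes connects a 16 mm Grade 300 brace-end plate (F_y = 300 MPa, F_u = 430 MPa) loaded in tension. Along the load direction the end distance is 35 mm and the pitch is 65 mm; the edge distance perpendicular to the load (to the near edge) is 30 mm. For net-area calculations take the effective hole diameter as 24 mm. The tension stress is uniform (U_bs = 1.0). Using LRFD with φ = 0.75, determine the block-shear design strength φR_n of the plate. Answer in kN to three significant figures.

Shear plane L_v = 35 + 4·65 = 295 mm; A_gv = 295 × 16 = 4720 mm².
A_nv = (295 − 4.5·24) × 16 = 2992 mm².
A_nt = (30 − 0.5·24) × 16 = 288 mm².
0.6 F_u A_nv = 771.9 kN; 0.6 F_y A_gv = 849.6 kN → shear rupture governs the shear term.
R_n = 771.9 + 1.0 × 430 × 288 / 1000 = 895.8 kN.
Design strength φR_n = 0.75 × 895.8 = 672 kN.

672 kN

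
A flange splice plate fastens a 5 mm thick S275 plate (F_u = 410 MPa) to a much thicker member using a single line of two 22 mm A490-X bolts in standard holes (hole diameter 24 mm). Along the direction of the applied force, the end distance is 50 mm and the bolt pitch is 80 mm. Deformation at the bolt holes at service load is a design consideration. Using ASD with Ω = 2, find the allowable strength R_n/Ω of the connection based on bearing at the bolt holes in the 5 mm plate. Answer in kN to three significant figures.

Per bolt r_n = 1.2 l_c t F_u ≤ 2.4 d t F_u; upper limit = 2.4 × 22 × 5 × 410 / 1000 = 108.2 kN.
Edge bolt: l_c = 50 − 24/2 = 38 mm → 1.2 × 38 × 5 × 410 / 1000 = 93.48 → r_n = 93.48 kN.
Interior bolts: l_c = 80 − 24 = 56 mm → 1.2 × 56 × 5 × 410 / 1000 = 137.8 → r_n = 108.2 kN.
R_n = 1 × 93.48 + 1 × 108.2 = 201.7 kN.
Allowable strength R_n/Ω = 201.7 / 2 = 101 kN.

101 kN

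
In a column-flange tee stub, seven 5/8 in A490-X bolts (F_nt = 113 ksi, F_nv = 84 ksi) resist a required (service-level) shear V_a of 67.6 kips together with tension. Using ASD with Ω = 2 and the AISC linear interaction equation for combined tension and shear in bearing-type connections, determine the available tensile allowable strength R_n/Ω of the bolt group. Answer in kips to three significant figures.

A_b = π·0.625²/4 = 0.3068 in²; f_rv = 67.6 / (7 × 0.3068) = 31.48 ksi.
F'_nt = 1.3 F_nt − (Ω F_nt / F_nv) f_rv = 1.3·113 − (2·113/84)·31.48 = 62.21 ksi, capped at F_nt → F'_nt = 62.21 ksi.
R_n = F'_nt · A_b · n = 62.21 × 0.3068 × 7 = 133.6 kips.
Allowable strength R_n/Ω = 133.6 / 2 = 66.8 kips.

66.8 kips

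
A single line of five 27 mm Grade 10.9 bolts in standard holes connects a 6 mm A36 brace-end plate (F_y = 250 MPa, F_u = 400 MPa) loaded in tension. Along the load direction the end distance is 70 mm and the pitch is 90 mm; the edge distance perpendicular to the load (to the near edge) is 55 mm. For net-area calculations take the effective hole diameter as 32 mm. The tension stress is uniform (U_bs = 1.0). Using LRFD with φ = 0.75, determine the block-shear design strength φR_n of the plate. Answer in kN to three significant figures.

Shear plane L_v = 70 + 4·90 = 430 mm; A_gv = 430 × 6 = 2580 mm².
A_nv = (430 − 4.5·32) × 6 = 1716 mm².
A_nt = (55 − 0.5·32) × 6 = 234 mm².
0.6 F_u A_nv = 411.8 kN; 0.6 F_y A_gv = 387 kN → shear yielding governs the shear term.
R_n = 387 + 1.0 × 400 × 234 / 1000 = 480.6 kN.
Design strength φR_n = 0.75 × 480.6 = 360 kN.

360 kN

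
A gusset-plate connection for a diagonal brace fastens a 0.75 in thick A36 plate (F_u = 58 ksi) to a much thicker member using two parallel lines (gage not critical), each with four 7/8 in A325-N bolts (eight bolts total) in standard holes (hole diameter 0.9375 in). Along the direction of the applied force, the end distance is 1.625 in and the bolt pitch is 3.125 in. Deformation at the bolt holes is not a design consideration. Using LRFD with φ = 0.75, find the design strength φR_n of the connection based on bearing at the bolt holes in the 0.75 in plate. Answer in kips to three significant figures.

627 kips

Per bolt r_n = 1.5 l_c t F_u ≤ 3.0 d t F_u; upper limit = 3.0 × 0.875 × 0.75 × 58 = 114.2 kips.
Edge bolt: l_c = 1.625 − 0.9375/2 = 1.156 in → 1.5 × 1.156 × 0.75 × 58 = 75.45 → r_n = 75.45 kips.
Interior bolts: l_c = 3.125 − 0.9375 = 2.188 in → 1.5 × 2.188 × 0.75 × 58 = 142.7 → r_n = 114.2 kips.
R_n = 2 × 75.45 + 6 × 114.2 = 836 kips.
Design strength φR_n = 0.75 × 836 = 627 kips.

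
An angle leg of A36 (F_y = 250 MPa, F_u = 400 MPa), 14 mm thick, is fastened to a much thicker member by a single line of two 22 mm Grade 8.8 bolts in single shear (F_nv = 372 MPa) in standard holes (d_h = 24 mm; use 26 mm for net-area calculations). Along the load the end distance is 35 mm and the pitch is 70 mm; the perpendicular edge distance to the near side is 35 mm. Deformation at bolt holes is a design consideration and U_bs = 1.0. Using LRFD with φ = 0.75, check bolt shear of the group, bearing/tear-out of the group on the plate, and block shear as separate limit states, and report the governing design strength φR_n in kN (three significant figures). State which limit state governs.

Bolt shear: A_b = π·22²/4 = 380.1 mm²; R_n = 372 × 380.1 × 2 × 1 / 1000 = 282.8 kN → 0.75 × 282.8 = 212 kN.
Bearing: edge l_c = 23, r_n = 154.6 kN; interior l_c = 46, r_n = 295.7 kN; R_n = 154.6 + 1·295.7 = 450.2 kN → 338 kN.
Block shear: A_gv = 1470, A_nv = 924, A_nt = 308 mm²; R_n = min(0.6F_uA_nv, 0.6F_yA_gv) + U_bs·F_u·A_nt = 343.7 kN → 258 kN.
Bolt shear governs: 212 kN.

212 kN (bolt shear governs)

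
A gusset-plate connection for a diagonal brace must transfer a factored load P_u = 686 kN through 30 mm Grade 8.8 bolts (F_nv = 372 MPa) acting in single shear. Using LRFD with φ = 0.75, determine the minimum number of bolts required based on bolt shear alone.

4 bolts

A_b = π·30²/4 = 706.9 mm².
Per-bolt design strength φR_n = 0.75 × 372 × 706.9 × 1 / 1000 = 197.2 kN.
n ≥ 686 / 197.2 = 3.478 → use 4 bolts.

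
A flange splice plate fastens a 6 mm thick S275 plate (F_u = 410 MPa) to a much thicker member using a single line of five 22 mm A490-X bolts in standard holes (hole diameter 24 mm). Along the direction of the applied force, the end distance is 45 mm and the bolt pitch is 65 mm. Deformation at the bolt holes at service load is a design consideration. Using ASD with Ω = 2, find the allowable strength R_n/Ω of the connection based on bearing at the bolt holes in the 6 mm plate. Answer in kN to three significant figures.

Per bolt r_n = 1.2 l_c t F_u ≤ 2.4 d t F_u; upper limit = 2.4 × 22 × 6 × 410 / 1000 = 129.9 kN.
Edge bolt: l_c = 45 − 24/2 = 33 mm → 1.2 × 33 × 6 × 410 / 1000 = 97.42 → r_n = 97.42 kN.
Interior bolts: l_c = 65 − 24 = 41 mm → 1.2 × 41 × 6 × 410 / 1000 = 121 → r_n = 121 kN.
R_n = 1 × 97.42 + 4 × 121 = 581.5 kN.
Allowable strength R_n/Ω = 581.5 / 2 = 291 kN.

291 kN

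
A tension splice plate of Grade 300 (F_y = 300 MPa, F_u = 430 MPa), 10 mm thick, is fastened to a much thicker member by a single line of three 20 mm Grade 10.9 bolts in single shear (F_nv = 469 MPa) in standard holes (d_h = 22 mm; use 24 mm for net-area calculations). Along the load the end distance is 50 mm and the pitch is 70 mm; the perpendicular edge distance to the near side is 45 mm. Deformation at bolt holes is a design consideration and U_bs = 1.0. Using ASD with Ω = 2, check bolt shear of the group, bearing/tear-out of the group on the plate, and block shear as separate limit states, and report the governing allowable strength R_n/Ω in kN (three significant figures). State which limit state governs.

221 kN (bolt shear governs)

Bolt shear: A_b = π·20²/4 = 314.2 mm²; R_n = 469 × 314.2 × 3 × 1 / 1000 = 442 kN → 442 / 2 = 221 kN.
Bearing: edge l_c = 39, r_n = 201.2 kN; interior l_c = 48, r_n = 206.4 kN; R_n = 201.2 + 2·206.4 = 614 kN → 307 kN.
Block shear: A_gv = 1900, A_nv = 1300, A_nt = 330 mm²; R_n = min(0.6F_uA_nv, 0.6F_yA_gv) + U_bs·F_u·A_nt = 477.3 kN → 239 kN.
Bolt shear governs: 221 kN.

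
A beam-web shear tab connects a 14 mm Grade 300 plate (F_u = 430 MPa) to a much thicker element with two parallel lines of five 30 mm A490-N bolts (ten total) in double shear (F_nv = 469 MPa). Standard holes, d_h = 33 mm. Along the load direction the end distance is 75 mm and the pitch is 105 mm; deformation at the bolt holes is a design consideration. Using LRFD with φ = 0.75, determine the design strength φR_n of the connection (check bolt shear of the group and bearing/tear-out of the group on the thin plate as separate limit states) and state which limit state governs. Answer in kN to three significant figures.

3230 kN (bearing governs)

Bolt shear: A_b = π·30²/4 = 706.9 mm²; R_n = 469 × 706.9 × 10 × 2 / 1000 = 6630 kN → 0.75 × 6630 = 4970 kN.
Bearing (1.2 l_c t F_u ≤ 2.4 d t F_u): upper limit = 2.4·30·14·430 / 1000 = 433.4 kN.
  Edge l_c = 75 − 33/2 = 58.5 → r_n = 422.6 kN; interior l_c = 105 − 33 = 72 → r_n = 433.4 kN.
  R_n,bearing = 2·422.6 + 8·433.4 = 4313 kN → 0.75 × 4313 = 3230 kN.
Bearing governs: 3230 kN.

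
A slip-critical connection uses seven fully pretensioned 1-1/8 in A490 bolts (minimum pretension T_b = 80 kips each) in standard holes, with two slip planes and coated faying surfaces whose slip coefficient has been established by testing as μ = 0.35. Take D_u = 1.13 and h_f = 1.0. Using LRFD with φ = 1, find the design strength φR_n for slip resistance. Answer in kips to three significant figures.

443 kips

R_n = μ · D_u · h_f · T_b · n_s · n_b = 0.35 × 1.13 × 1.0 × 80 × 2 × 7 = 443 kips.
Design strength φR_n = 1 × 443 = 443 kips.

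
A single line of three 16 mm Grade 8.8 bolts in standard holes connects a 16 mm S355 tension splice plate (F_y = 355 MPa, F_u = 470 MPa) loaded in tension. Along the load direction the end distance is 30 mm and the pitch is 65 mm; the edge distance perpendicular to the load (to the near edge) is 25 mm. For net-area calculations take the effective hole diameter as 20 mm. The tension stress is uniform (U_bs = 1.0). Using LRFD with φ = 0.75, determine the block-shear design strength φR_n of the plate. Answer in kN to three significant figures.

457 kN

Shear plane L_v = 30 + 2·65 = 160 mm; A_gv = 160 × 16 = 2560 mm².
A_nv = (160 − 2.5·20) × 16 = 1760 mm².
A_nt = (25 − 0.5·20) × 16 = 240 mm².
0.6 F_u A_nv = 496.3 kN; 0.6 F_y A_gv = 545.3 kN → shear rupture governs the shear term.
R_n = 496.3 + 1.0 × 470 × 240 / 1000 = 609.1 kN.
Design strength φR_n = 0.75 × 609.1 = 457 kN.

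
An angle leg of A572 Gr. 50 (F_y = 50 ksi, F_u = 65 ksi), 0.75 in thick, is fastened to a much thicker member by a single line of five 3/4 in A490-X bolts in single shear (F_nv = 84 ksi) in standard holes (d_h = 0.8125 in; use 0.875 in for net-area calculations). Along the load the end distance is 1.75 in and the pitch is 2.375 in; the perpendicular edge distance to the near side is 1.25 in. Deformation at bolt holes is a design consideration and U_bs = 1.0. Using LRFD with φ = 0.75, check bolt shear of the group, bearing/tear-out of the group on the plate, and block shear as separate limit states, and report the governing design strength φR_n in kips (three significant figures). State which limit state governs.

Bolt shear: A_b = π·0.75²/4 = 0.4418 in²; R_n = 84 × 0.4418 × 5 × 1 = 185.6 kips → 0.75 × 185.6 = 139 kips.
Bearing: edge l_c = 1.344, r_n = 78.61 kips; interior l_c = 1.562, r_n = 87.75 kips; R_n = 78.61 + 4·87.75 = 429.6 kips → 322 kips.
Block shear: A_gv = 8.438, A_nv = 5.484, A_nt = 0.6094 in²; R_n = min(0.6F_uA_nv, 0.6F_yA_gv) + U_bs·F_u·A_nt = 253.5 kips → 190 kips.
Bolt shear governs: 139 kips.

139 kips (bolt shear governs)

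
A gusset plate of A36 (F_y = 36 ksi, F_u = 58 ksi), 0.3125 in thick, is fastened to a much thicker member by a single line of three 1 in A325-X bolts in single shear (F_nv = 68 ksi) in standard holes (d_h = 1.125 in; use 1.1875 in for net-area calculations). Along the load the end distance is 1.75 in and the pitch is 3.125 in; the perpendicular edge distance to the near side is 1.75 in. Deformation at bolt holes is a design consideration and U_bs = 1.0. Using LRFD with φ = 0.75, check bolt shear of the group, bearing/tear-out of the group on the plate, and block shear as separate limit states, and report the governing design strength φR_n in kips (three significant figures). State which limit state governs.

56.2 kips (block shear governs)

Bolt shear: A_b = π·1²/4 = 0.7854 in²; R_n = 68 × 0.7854 × 3 × 1 = 160.2 kips → 0.75 × 160.2 = 120 kips.
Bearing: edge l_c = 1.188, r_n = 25.83 kips; interior l_c = 2, r_n = 43.5 kips; R_n = 25.83 + 2·43.5 = 112.8 kips → 84.6 kips.
Block shear: A_gv = 2.5, A_nv = 1.572, A_nt = 0.3613 in²; R_n = min(0.6F_uA_nv, 0.6F_yA_gv) + U_bs·F_u·A_nt = 74.96 kips → 56.2 kips.
Block shear governs: 56.2 kips.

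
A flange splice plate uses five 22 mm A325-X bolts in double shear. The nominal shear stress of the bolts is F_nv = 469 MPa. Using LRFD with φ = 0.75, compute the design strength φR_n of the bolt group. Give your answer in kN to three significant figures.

1340 kN

A_b = π × 22² / 4 = 380.1 mm².
R_n = F_nv · A_b · n · n_s = 469 × 380.1 × 5 × 2 / 1000 = 1783 kN.
Design strength φR_n = 0.75 × 1783 = 1340 kN.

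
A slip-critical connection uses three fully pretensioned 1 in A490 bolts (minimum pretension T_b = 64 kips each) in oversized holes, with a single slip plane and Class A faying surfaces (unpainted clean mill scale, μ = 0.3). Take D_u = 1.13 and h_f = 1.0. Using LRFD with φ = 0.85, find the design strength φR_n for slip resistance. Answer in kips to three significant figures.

55.3 kips

R_n = μ · D_u · h_f · T_b · n_s · n_b = 0.3 × 1.13 × 1.0 × 64 × 1 × 3 = 65.09 kips.
Design strength φR_n = 0.85 × 65.09 = 55.3 kips.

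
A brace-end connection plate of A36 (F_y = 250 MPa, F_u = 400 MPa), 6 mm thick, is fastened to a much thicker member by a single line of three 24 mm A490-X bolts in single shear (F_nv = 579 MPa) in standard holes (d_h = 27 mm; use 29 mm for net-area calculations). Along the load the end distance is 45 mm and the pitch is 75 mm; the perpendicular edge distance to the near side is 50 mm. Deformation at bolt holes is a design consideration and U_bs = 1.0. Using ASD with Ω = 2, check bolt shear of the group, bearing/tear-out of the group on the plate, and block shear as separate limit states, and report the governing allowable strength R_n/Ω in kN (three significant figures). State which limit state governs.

Bolt shear: A_b = π·24²/4 = 452.4 mm²; R_n = 579 × 452.4 × 3 × 1 / 1000 = 785.8 kN → 785.8 / 2 = 393 kN.
Bearing: edge l_c = 31.5, r_n = 90.72 kN; interior l_c = 48, r_n = 138.2 kN; R_n = 90.72 + 2·138.2 = 367.2 kN → 184 kN.
Block shear: A_gv = 1170, A_nv = 735, A_nt = 213 mm²; R_n = min(0.6F_uA_nv, 0.6F_yA_gv) + U_bs·F_u·A_nt = 260.7 kN → 130 kN.
Block shear governs: 130 kN.

130 kN (block shear governs)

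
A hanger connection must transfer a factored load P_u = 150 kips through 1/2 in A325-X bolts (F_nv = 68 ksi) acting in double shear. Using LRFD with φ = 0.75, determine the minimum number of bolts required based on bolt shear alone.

A_b = π·0.5²/4 = 0.1963 in².
Per-bolt design strength φR_n = 0.75 × 68 × 0.1963 × 2 = 20.03 kips.
n ≥ 150 / 20.03 = 7.49 → use 8 bolts.

8 bolts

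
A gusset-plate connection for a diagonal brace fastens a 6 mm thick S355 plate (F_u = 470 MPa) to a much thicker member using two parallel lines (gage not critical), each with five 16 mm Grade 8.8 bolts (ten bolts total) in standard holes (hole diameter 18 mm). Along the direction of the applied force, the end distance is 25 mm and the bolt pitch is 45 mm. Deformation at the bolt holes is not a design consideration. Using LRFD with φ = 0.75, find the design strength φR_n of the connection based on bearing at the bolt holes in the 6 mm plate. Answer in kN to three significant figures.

Per bolt r_n = 1.5 l_c t F_u ≤ 3.0 d t F_u; upper limit = 3.0 × 16 × 6 × 470 / 1000 = 135.4 kN.
Edge bolt: l_c = 25 − 18/2 = 16 mm → 1.5 × 16 × 6 × 470 / 1000 = 67.68 → r_n = 67.68 kN.
Interior bolts: l_c = 45 − 18 = 27 mm → 1.5 × 27 × 6 × 470 / 1000 = 114.2 → r_n = 114.2 kN.
R_n = 2 × 67.68 + 8 × 114.2 = 1049 kN.
Design strength φR_n = 0.75 × 1049 = 787 kN.

787 kN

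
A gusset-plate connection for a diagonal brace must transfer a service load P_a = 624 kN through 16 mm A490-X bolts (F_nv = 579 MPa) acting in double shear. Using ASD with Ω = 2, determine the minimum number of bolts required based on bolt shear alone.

A_b = π·16²/4 = 201.1 mm².
Per-bolt allowable strength R_n/Ω = 579 × 201.1 × 2 / 1000 / 2 = 116.4 kN.
n ≥ 624 / 116.4 = 5.36 → use 6 bolts.

6 bolts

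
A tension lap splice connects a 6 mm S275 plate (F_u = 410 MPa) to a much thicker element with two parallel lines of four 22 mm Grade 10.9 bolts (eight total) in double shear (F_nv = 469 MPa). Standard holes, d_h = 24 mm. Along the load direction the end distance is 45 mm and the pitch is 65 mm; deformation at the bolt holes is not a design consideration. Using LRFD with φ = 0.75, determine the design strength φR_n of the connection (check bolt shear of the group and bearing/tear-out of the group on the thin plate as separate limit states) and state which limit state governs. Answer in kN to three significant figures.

Bolt shear: A_b = π·22²/4 = 380.1 mm²; R_n = 469 × 380.1 × 8 × 2 / 1000 = 2853 kN → 0.75 × 2853 = 2140 kN.
Bearing (1.5 l_c t F_u ≤ 3.0 d t F_u): upper limit = 3.0·22·6·410 / 1000 = 162.4 kN.
  Edge l_c = 45 − 24/2 = 33 → r_n = 121.8 kN; interior l_c = 65 − 24 = 41 → r_n = 151.3 kN.
  R_n,bearing = 2·121.8 + 6·151.3 = 1151 kN → 0.75 × 1151 = 863 kN.
Bearing governs: 863 kN.

863 kN (bearing governs)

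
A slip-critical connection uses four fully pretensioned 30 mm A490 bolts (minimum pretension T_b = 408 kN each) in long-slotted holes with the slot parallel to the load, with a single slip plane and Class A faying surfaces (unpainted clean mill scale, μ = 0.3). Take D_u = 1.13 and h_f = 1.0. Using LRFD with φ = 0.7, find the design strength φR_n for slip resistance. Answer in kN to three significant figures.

387 kN

R_n = μ · D_u · h_f · T_b · n_s · n_b = 0.3 × 1.13 × 1.0 × 408 × 1 × 4 = 553.2 kN.
Design strength φR_n = 0.7 × 553.2 = 387 kN.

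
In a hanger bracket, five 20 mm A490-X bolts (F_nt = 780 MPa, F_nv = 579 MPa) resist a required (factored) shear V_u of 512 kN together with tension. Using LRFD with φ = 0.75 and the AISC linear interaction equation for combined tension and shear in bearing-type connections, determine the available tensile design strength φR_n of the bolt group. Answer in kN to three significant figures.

505 kN

A_b = π·20²/4 = 314.2 mm²; f_rv = 512 × 1000 / (5 × 314.2) = 325.9 MPa.
F'_nt = 1.3 F_nt − (F_nt / φF_nv) f_rv = 1.3·780 − (780/(0.75·579))·325.9 = 428.5 MPa, capped at F_nt → F'_nt = 428.5 MPa.
R_n = F'_nt · A_b · n = 428.5 × 314.2 × 5 / 1000 = 673.1 kN.
Design strength φR_n = 0.75 × 673.1 = 505 kN.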